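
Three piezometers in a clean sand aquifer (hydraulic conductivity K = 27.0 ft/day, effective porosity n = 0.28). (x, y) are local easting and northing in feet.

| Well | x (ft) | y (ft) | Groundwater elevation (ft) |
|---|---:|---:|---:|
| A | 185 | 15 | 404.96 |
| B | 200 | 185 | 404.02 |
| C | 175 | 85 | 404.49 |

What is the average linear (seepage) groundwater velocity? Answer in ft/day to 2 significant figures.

Taking A as reference: B−A = (15, 170, -0.94); C−A = (-10, 70, -0.47).
Solve a·Δx + b·Δy = Δh: det = 15·70 − (-10)·170 = 2750.
∂h/∂x = [(-0.94)·70 − (-0.47)·170] / 2750 = +0.005127
∂h/∂y = [15·(-0.47) − (-10)·(-0.94)] / 2750 = -0.005982
|∇h| = √(0.005127² + -0.005982²) = 0.007878
Seepage velocity v = K·i/n = 27.0 × 0.007878 / 0.28 = 0.7597 ft/day.

0.76 ft/day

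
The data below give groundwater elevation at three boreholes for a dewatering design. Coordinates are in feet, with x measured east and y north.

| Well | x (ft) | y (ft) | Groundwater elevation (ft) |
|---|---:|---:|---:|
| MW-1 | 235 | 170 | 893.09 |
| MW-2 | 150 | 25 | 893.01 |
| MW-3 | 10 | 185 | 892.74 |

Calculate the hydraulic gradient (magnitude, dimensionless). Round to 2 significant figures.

0.0016

With h = a·x + b·y + c and MW-1 as origin, the differences give:
  (-85)·a + (-145)·b = -0.08
  (-225)·a + 15·b = -0.35
Eliminate b (×15 and ×(-145), subtract): -33900·a = -51.950 → a = ∂h/∂x = +0.001532
Back-substitute: b = ∂h/∂y = -0.0003466.
|∇h| = √(0.001532² + -0.0003466²) = 0.001571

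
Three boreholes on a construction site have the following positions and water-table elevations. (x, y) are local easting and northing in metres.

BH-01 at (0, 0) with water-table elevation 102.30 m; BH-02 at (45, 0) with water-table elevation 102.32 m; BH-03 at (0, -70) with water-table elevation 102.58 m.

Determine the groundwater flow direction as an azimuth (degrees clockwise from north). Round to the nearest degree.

∂h/∂x = (102.32 − 102.30) / (45 − 0) = +0.0004444
∂h/∂y = (102.58 − 102.30) / (-70 − 0) = -0.004000
Flow direction (−∇h) has components (-0.0004444 E, +0.004000 N).
Azimuth = atan2(E, N) = atan2(-0.0004444, +0.004000) = 353.7° ≈ 354°.

354°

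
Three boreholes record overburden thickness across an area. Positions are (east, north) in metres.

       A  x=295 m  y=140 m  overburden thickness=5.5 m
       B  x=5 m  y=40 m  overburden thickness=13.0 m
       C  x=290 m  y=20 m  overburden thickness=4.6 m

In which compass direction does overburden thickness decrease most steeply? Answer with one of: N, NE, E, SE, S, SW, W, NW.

E

Differences from A: to B (Δx, Δy, Δh) = (-290, -100, +7.5); to C = (-5, -120, -0.9).
Determinant of the coordinate differences = (-290)·(-120) − (-5)·(-100) = 34300.
∂d/∂x = [(+7.5)·(-120) − (-0.9)·(-100)] / 34300 = -0.02886
∂d/∂y = [(-290)·(-0.9) − (-5)·(+7.5)] / 34300 = +0.008703
Steepest decrease is along −∇f = (+0.02886 E, -0.008703 N) → east.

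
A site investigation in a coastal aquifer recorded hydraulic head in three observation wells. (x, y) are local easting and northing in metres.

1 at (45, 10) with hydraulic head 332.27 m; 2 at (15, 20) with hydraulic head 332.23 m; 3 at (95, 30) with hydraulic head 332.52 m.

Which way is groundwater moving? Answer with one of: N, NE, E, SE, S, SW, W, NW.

SW

Taking 1 as reference: 2−1 = (-30, 10, -0.04); 3−1 = (50, 20, +0.25).
Solve a·Δx + b·Δy = Δh: det = (-30)·20 − 50·10 = -1100.
∂h/∂x = [(-0.04)·20 − (+0.25)·10] / -1100 = +0.003000
∂h/∂y = [(-30)·(+0.25) − 50·(-0.04)] / -1100 = +0.005000
Flow = −∇h = (-0.003000 east, -0.005000 north), which points southwest.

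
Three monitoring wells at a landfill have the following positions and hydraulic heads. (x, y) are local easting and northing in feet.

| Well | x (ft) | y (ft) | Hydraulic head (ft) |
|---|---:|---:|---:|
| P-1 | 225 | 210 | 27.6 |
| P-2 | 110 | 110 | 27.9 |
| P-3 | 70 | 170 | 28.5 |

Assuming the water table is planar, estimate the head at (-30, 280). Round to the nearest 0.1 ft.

29.8 ft

Three-point gradient (reference P-1): Δ to P-2 = (-115, -100, +0.3), Δ to P-3 = (-155, -40, +0.9).
∂h/∂x = -0.007156, ∂h/∂y = +0.005229 (det = -10900).
h(-30, 280) = 27.6 + (-0.007156)·(-255) + (+0.005229)·(70) = 27.6 +1.825 +0.366 = 29.791 ft.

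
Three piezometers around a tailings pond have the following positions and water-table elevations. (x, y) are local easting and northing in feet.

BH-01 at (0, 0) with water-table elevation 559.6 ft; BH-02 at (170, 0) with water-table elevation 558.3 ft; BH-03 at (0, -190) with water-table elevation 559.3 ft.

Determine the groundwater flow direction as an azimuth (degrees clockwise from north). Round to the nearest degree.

102°

∂h/∂x = (558.3 − 559.6) / (170 − 0) = -0.007647
∂h/∂y = (559.3 − 559.6) / (-190 − 0) = +0.001579
Flow direction (−∇h) has components (+0.007647 E, -0.001579 N).
Azimuth = atan2(E, N) = atan2(+0.007647, -0.001579) = 101.7° ≈ 102°.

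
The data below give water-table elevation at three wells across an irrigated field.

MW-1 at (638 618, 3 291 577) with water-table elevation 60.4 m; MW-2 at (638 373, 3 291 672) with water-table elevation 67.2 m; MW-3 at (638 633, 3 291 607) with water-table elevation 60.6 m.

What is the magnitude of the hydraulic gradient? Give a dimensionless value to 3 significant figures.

0.0272

Taking MW-1 as reference: MW-2−MW-1 = (-245, 95, +6.8); MW-3−MW-1 = (15, 30, +0.2).
Solve a·Δx + b·Δy = Δh: det = (-245)·30 − 15·95 = -8775.
∂h/∂x = [(+6.8)·30 − (+0.2)·95] / -8775 = -0.02108
∂h/∂y = [(-245)·(+0.2) − 15·(+6.8)] / -8775 = +0.01721
|∇h| = √(-0.02108² + 0.01721²) = 0.02721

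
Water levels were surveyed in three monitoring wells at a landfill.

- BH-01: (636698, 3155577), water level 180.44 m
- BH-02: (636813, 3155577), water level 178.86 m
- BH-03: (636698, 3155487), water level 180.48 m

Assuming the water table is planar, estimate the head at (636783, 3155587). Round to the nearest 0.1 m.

∂h/∂x = (178.86 − 180.44) / (636813 − 636698) = -0.01374
∂h/∂y = (180.48 − 180.44) / (3155487 − 3155577) = -0.0004444
h(636783, 3155587) = 180.44 + (-0.01374)·(85) + (-0.0004444)·(10) = 180.44 -1.168 -0.004 = 179.268 m.

179.3 m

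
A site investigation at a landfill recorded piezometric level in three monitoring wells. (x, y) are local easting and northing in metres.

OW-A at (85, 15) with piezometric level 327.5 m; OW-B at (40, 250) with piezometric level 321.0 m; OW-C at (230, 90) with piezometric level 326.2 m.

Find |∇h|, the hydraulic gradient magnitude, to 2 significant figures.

0.027

Taking OW-A as reference: OW-B−OW-A = (-45, 235, -6.5); OW-C−OW-A = (145, 75, -1.3).
Solve a·Δx + b·Δy = Δh: det = (-45)·75 − 145·235 = -37450.
∂h/∂x = [(-6.5)·75 − (-1.3)·235] / -37450 = +0.004860
∂h/∂y = [(-45)·(-1.3) − 145·(-6.5)] / -37450 = -0.02673
|∇h| = √(0.004860² + -0.02673²) = 0.02717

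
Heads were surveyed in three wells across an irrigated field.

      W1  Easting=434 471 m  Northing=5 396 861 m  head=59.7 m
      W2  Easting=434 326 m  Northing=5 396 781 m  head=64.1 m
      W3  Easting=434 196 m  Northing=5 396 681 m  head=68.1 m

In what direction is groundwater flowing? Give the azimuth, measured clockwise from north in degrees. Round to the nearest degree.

Taking W1 as reference: W2−W1 = (-145, -80, +4.4); W3−W1 = (-275, -180, +8.4).
Determinant of the coordinate differences = (-145)·(-180) − (-275)·(-80) = 4100.
∂h/∂x = [(+4.4)·(-180) − (+8.4)·(-80)] / 4100 = -0.02927
∂h/∂y = [(-145)·(+8.4) − (-275)·(+4.4)] / 4100 = -0.001951
Flow direction (−∇h) has components (+0.02927 E, +0.001951 N).
Azimuth = atan2(E, N) = atan2(+0.02927, +0.001951) = 86.2° ≈ 086°.

086°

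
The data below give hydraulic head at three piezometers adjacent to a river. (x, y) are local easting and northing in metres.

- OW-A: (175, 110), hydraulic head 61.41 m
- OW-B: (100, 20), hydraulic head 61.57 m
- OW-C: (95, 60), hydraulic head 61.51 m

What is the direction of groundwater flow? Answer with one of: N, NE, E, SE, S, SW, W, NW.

N

Taking OW-A as reference: OW-B−OW-A = (-75, -90, +0.16); OW-C−OW-A = (-80, -50, +0.10).
Determinant of the coordinate differences = (-75)·(-50) − (-80)·(-90) = -3450.
∂h/∂x = [(+0.16)·(-50) − (+0.10)·(-90)] / -3450 = -0.0002899
∂h/∂y = [(-75)·(+0.10) − (-80)·(+0.16)] / -3450 = -0.001536
Flow = −∇h = (+0.0002899 east, +0.001536 north), which points north.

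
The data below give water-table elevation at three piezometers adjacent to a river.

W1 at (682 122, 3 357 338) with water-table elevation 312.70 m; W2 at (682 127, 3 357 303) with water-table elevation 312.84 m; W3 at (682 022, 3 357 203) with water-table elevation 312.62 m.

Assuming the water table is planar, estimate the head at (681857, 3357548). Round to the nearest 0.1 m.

Differences from W1: to W2 (Δx, Δy, Δh) = (5, -35, +0.14); to W3 = (-100, -135, -0.08).
Solve a·Δx + b·Δy = Δh: det = 5·(-135) − (-100)·(-35) = -4175.
∂h/∂x = [(+0.14)·(-135) − (-0.08)·(-35)] / -4175 = +0.005198
∂h/∂y = [5·(-0.08) − (-100)·(+0.14)] / -4175 = -0.003257
h(681857, 3357548) = 312.70 + (+0.005198)·(-265) + (-0.003257)·(210) = 312.70 -1.377 -0.684 = 310.639 m.

310.6 m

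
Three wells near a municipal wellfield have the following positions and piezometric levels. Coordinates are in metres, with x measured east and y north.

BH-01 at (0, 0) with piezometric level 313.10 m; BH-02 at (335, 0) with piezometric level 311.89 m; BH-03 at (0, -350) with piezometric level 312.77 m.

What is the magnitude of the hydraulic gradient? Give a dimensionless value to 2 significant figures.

∂h/∂x = (311.89 − 313.10) / (335 − 0) = -0.003612
∂h/∂y = (312.77 − 313.10) / (-350 − 0) = +0.0009429
|∇h| = √(-0.003612² + 0.0009429²) = 0.003733

0.0037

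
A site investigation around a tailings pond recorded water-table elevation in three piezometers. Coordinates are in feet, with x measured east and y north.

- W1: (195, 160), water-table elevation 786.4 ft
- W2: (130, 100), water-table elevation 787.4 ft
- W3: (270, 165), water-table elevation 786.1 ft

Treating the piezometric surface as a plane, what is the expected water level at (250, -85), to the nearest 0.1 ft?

Differences from W1: to W2 (Δx, Δy, Δh) = (-65, -60, +1.0); to W3 = (75, 5, -0.3).
Determinant of the coordinate differences = (-65)·5 − 75·(-60) = 4175.
∂h/∂x = [(+1.0)·5 − (-0.3)·(-60)] / 4175 = -0.003114
∂h/∂y = [(-65)·(-0.3) − 75·(+1.0)] / 4175 = -0.01329
h(250, -85) = 786.4 + (-0.003114)·(55) + (-0.01329)·(-245) = 786.4 -0.171 +3.257 = 789.486 ft.

789.5 ft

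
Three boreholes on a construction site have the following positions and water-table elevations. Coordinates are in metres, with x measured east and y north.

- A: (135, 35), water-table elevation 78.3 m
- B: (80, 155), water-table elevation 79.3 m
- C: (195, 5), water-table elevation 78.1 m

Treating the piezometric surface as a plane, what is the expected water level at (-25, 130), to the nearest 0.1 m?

Taking A as reference: B−A = (-55, 120, +1.0); C−A = (60, -30, -0.2).
Determinant of the coordinate differences = (-55)·(-30) − 60·120 = -5550.
∂h/∂x = [(+1.0)·(-30) − (-0.2)·120] / -5550 = +0.001081
∂h/∂y = [(-55)·(-0.2) − 60·(+1.0)] / -5550 = +0.008829
h(-25, 130) = 78.3 + (+0.001081)·(-160) + (+0.008829)·(95) = 78.3 -0.173 +0.839 = 78.966 m.

79.0 m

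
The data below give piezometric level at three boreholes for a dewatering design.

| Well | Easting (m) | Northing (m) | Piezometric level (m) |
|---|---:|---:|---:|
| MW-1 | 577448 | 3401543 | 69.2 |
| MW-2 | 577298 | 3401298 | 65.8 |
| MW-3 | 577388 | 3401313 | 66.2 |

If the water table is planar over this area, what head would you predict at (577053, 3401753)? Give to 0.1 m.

Taking MW-1 as reference: MW-2−MW-1 = (-150, -245, -3.4); MW-3−MW-1 = (-60, -230, -3.0).
Solve a·Δx + b·Δy = Δh: det = (-150)·(-230) − (-60)·(-245) = 19800.
∂h/∂x = [(-3.4)·(-230) − (-3.0)·(-245)] / 19800 = +0.002374
∂h/∂y = [(-150)·(-3.0) − (-60)·(-3.4)] / 19800 = +0.01242
h(577053, 3401753) = 69.2 + (+0.002374)·(-395) + (+0.01242)·(210) = 69.2 -0.938 +2.609 = 70.871 m.

70.9 m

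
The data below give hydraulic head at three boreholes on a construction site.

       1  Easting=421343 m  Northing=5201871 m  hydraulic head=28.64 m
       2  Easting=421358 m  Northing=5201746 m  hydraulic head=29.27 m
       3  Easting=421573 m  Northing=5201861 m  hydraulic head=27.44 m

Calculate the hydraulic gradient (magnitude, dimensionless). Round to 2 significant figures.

With h = a·x + b·y + c and 1 as origin, the differences give:
  15·a + (-125)·b = +0.63
  230·a + (-10)·b = -1.20
Eliminate b (×(-10) and ×(-125), subtract): 28600·a = -156.300 → a = ∂h/∂x = -0.005465
Back-substitute: b = ∂h/∂y = -0.005696.
|∇h| = √(-0.005465² + -0.005696²) = 0.007894

0.0079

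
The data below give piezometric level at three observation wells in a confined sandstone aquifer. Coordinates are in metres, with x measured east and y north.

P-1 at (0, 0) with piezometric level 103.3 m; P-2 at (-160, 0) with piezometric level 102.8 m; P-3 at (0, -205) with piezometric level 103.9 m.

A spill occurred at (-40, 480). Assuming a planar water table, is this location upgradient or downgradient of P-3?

∂h/∂x = (102.8 − 103.3) / (-160 − 0) = +0.003125
∂h/∂y = (103.9 − 103.3) / (-205 − 0) = -0.002927
Head at (-40, 480) = 103.3 + (+0.003125)·(-40) + (-0.002927)·(480) = 101.77 m.
That is lower than the 103.9 m at P-3, so the point is downgradient.

downgradient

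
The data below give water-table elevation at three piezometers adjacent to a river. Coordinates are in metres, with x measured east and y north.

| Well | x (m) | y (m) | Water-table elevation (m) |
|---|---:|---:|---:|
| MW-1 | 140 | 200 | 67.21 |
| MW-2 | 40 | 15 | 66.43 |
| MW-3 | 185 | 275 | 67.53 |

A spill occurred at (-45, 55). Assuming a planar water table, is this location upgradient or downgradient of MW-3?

With h = a·x + b·y + c and MW-1 as origin, the differences give:
  (-100)·a + (-185)·b = -0.78
  45·a + 75·b = +0.32
Eliminate b (×75 and ×(-185), subtract): 825·a = 0.700 → a = ∂h/∂x = +0.0008485
Back-substitute: b = ∂h/∂y = +0.003758.
Head at (-45, 55) = 67.21 + (+0.0008485)·(-185) + (+0.003758)·(-145) = 66.51 m.
That is lower than the 67.53 m at MW-3, so the point is downgradient.

downgradient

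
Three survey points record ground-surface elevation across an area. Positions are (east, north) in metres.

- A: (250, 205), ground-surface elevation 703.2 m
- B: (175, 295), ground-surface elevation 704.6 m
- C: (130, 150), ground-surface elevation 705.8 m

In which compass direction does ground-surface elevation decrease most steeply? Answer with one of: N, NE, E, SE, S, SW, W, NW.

E

Taking A as reference: B−A = (-75, 90, +1.4); C−A = (-120, -55, +2.6).
Solve a·Δx + b·Δy = Δz: det = (-75)·(-55) − (-120)·90 = 14925.
∂z/∂x = [(+1.4)·(-55) − (+2.6)·90] / 14925 = -0.02084
∂z/∂y = [(-75)·(+2.6) − (-120)·(+1.4)] / 14925 = -0.001809
Steepest decrease is along −∇f = (+0.02084 E, +0.001809 N) → east.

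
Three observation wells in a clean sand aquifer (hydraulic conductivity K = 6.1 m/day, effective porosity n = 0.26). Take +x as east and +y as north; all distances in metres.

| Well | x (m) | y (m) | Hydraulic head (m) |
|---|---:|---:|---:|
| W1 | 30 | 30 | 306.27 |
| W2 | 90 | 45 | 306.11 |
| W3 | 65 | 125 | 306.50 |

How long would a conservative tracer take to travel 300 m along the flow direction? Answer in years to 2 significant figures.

Three-point gradient (reference W1): Δ to W2 = (60, 15, -0.16), Δ to W3 = (35, 95, +0.23).
∂h/∂x = -0.003604, ∂h/∂y = +0.003749 (det = 5175).
|∇h| = √(-0.003604² + 0.003749²) = 0.0052
Seepage velocity v = K·i/n = 6.1 × 0.0052 / 0.26 = 0.122 m/day.
t = 300 / 0.122 = 2459 days = 6.73 years.

6.7 years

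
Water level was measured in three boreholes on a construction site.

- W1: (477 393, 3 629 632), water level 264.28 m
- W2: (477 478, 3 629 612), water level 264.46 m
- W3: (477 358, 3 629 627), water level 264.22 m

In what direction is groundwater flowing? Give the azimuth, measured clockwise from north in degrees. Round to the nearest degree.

300°

With h = a·x + b·y + c and W1 as origin, the differences give:
  85·a + (-20)·b = +0.18
  (-35)·a + (-5)·b = -0.06
Eliminate b (×(-5) and ×(-20), subtract): -1125·a = -2.100 → a = ∂h/∂x = +0.001867
Back-substitute: b = ∂h/∂y = -0.001067.
Flow direction (−∇h) has components (-0.001867 E, +0.001067 N).
Azimuth = atan2(E, N) = atan2(-0.001867, +0.001067) = 299.7° ≈ 300°.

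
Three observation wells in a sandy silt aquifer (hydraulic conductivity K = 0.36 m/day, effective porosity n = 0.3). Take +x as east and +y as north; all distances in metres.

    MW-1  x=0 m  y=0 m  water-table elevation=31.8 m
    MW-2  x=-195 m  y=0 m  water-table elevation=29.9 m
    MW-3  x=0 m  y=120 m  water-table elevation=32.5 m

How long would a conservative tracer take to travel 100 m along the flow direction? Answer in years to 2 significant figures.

∂h/∂x = (29.9 − 31.8) / (-195 − 0) = +0.009744
∂h/∂y = (32.5 − 31.8) / (120 − 0) = +0.005833
|∇h| = √(0.009744² + 0.005833²) = 0.01136
Seepage velocity v = K·i/n = 0.36 × 0.01136 / 0.3 = 0.01363 m/day.
t = 100 / 0.01363 = 7337 days = 20.1 years.

20 years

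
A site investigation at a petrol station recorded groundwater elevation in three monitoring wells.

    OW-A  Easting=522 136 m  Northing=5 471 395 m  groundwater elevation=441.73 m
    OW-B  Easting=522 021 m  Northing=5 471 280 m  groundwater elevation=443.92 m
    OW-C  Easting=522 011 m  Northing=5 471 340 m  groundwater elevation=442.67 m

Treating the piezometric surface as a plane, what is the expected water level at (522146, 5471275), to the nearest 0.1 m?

Three-point gradient (reference OW-A): Δ to OW-B = (-115, -115, +2.19), Δ to OW-C = (-125, -55, +0.94).
∂h/∂x = +0.001534, ∂h/∂y = -0.02058 (det = -8050).
h(522146, 5471275) = 441.73 + (+0.001534)·(10) + (-0.02058)·(-120) = 441.73 +0.015 +2.469 = 444.215 m.

444.2 m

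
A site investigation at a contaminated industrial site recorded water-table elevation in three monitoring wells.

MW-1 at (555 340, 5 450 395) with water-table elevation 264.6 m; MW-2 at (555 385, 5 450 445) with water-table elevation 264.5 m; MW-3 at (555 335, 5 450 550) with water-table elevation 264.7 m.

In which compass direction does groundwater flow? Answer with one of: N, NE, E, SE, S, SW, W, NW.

E

Taking MW-1 as reference: MW-2−MW-1 = (45, 50, -0.1); MW-3−MW-1 = (-5, 155, +0.1).
Determinant of the coordinate differences = 45·155 − (-5)·50 = 7225.
∂h/∂x = [(-0.1)·155 − (+0.1)·50] / 7225 = -0.002837
∂h/∂y = [45·(+0.1) − (-5)·(-0.1)] / 7225 = +0.0005536
Flow = −∇h = (+0.002837 east, -0.0005536 north), which points east.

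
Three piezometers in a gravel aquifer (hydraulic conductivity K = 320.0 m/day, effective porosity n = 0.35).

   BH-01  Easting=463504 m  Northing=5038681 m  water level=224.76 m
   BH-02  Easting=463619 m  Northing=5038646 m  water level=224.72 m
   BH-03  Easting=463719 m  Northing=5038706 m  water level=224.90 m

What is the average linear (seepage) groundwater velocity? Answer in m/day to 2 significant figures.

Three-point gradient (reference BH-01): Δ to BH-02 = (115, -35, -0.04), Δ to BH-03 = (215, 25, +0.14).
∂h/∂x = +0.0003750, ∂h/∂y = +0.002375 (det = 10400).
|∇h| = √(0.0003750² + 0.002375²) = 0.002404
Seepage velocity v = K·i/n = 320.0 × 0.002404 / 0.35 = 2.198 m/day.

2.2 m/day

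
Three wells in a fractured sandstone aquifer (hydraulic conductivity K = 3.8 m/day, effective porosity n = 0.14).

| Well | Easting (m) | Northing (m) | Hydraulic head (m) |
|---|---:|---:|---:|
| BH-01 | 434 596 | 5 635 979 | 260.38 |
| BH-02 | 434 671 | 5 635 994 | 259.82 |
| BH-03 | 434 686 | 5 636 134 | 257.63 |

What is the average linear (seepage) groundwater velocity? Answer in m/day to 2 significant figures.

With h = a·x + b·y + c and BH-01 as origin, the differences give:
  75·a + 15·b = -0.56
  90·a + 155·b = -2.75
Eliminate b (×155 and ×15, subtract): 10275·a = -45.550 → a = ∂h/∂x = -0.004433
Back-substitute: b = ∂h/∂y = -0.01517.
|∇h| = √(-0.004433² + -0.01517²) = 0.0158
Seepage velocity v = K·i/n = 3.8 × 0.0158 / 0.14 = 0.4289 m/day.

0.43 m/day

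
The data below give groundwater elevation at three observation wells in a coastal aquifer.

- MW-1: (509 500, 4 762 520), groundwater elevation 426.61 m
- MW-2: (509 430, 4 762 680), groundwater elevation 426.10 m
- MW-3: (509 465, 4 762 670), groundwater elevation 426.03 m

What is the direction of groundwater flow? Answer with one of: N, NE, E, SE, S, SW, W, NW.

Taking MW-1 as reference: MW-2−MW-1 = (-70, 160, -0.51); MW-3−MW-1 = (-35, 150, -0.58).
Determinant of the coordinate differences = (-70)·150 − (-35)·160 = -4900.
∂h/∂x = [(-0.51)·150 − (-0.58)·160] / -4900 = -0.003327
∂h/∂y = [(-70)·(-0.58) − (-35)·(-0.51)] / -4900 = -0.004643
Flow = −∇h = (+0.003327 east, +0.004643 north), which points northeast.

NE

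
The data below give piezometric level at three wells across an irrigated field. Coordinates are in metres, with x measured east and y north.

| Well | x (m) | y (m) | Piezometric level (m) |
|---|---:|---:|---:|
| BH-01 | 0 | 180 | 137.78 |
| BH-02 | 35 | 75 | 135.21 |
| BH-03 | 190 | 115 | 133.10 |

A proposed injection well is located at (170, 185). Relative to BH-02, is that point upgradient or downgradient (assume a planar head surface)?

Differences from BH-01: to BH-02 (Δx, Δy, Δh) = (35, -105, -2.57); to BH-03 = (190, -65, -4.68).
Determinant of the coordinate differences = 35·(-65) − 190·(-105) = 17675.
∂h/∂x = [(-2.57)·(-65) − (-4.68)·(-105)] / 17675 = -0.01835
∂h/∂y = [35·(-4.68) − 190·(-2.57)] / 17675 = +0.01836
Head at (170, 185) = 137.78 + (-0.01835)·(170) + (+0.01836)·(5) = 134.75 m.
That is lower than the 135.21 m at BH-02, so the point is downgradient.

downgradient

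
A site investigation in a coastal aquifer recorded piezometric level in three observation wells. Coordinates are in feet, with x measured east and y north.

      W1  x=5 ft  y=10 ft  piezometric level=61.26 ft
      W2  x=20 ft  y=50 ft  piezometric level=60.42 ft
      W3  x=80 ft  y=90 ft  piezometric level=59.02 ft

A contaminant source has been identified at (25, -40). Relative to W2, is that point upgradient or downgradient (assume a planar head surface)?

With h = a·x + b·y + c and W1 as origin, the differences give:
  15·a + 40·b = -0.84
  75·a + 80·b = -2.24
Eliminate b (×80 and ×40, subtract): -1800·a = 22.400 → a = ∂h/∂x = -0.01244
Back-substitute: b = ∂h/∂y = -0.01633.
Head at (25, -40) = 61.26 + (-0.01244)·(20) + (-0.01633)·(-50) = 61.83 ft.
That is higher than the 60.42 ft at W2, so the point is upgradient.

upgradient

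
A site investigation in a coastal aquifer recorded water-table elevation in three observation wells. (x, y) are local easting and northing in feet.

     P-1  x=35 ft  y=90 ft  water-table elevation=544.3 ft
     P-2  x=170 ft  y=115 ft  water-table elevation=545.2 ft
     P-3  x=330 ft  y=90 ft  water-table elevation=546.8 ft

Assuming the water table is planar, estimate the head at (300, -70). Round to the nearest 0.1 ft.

548.1 ft

With h = a·x + b·y + c and P-1 as origin, the differences give:
  135·a + 25·b = +0.9
  295·a + 0·b = +2.5
Eliminate b (×0 and ×25, subtract): -7375·a = -62.50 → a = ∂h/∂x = +0.008475
Back-substitute: b = ∂h/∂y = -0.009763.
h(300, -70) = 544.3 + (+0.008475)·(265) + (-0.009763)·(-160) = 544.3 +2.246 +1.562 = 548.108 ft.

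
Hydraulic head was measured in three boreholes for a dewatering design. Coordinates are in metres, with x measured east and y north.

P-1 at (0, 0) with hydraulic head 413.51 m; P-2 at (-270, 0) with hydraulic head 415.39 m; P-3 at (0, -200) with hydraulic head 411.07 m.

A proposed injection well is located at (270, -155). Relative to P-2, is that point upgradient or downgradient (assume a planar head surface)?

downgradient

∂h/∂x = (415.39 − 413.51) / (-270 − 0) = -0.006963
∂h/∂y = (411.07 − 413.51) / (-200 − 0) = +0.01220
Head at (270, -155) = 413.51 + (-0.006963)·(270) + (+0.01220)·(-155) = 409.74 m.
That is lower than the 415.39 m at P-2, so the point is downgradient.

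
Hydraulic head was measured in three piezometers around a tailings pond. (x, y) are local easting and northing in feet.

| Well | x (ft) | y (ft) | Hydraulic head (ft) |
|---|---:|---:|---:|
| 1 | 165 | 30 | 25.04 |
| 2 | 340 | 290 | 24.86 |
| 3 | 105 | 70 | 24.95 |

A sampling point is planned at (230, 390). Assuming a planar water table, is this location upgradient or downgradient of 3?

downgradient

Taking 1 as reference: 2−1 = (175, 260, -0.18); 3−1 = (-60, 40, -0.09).
Solve a·Δx + b·Δy = Δh: det = 175·40 − (-60)·260 = 22600.
∂h/∂x = [(-0.18)·40 − (-0.09)·260] / 22600 = +0.0007168
∂h/∂y = [175·(-0.09) − (-60)·(-0.18)] / 22600 = -0.001175
Head at (230, 390) = 25.04 + (+0.0007168)·(65) + (-0.001175)·(360) = 24.66 ft.
That is lower than the 24.95 ft at 3, so the point is downgradient.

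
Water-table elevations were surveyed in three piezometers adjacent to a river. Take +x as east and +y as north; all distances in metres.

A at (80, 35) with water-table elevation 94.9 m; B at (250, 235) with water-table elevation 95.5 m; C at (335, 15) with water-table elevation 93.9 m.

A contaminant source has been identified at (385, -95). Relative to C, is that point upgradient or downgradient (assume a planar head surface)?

With h = a·x + b·y + c and A as origin, the differences give:
  170·a + 200·b = +0.6
  255·a + (-20)·b = -1.0
Eliminate b (×(-20) and ×200, subtract): -54400·a = 188.00 → a = ∂h/∂x = -0.003456
Back-substitute: b = ∂h/∂y = +0.005937.
Head at (385, -95) = 94.9 + (-0.003456)·(305) + (+0.005937)·(-130) = 93.07 m.
That is lower than the 93.9 m at C, so the point is downgradient.

downgradient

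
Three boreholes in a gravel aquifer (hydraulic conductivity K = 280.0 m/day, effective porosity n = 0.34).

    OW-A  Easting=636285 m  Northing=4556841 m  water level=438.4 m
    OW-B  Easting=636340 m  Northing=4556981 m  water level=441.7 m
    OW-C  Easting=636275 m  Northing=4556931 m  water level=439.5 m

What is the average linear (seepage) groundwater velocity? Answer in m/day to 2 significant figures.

With h = a·x + b·y + c and OW-A as origin, the differences give:
  55·a + 140·b = +3.3
  (-10)·a + 90·b = +1.1
Eliminate b (×90 and ×140, subtract): 6350·a = 143.00 → a = ∂h/∂x = +0.02252
Back-substitute: b = ∂h/∂y = +0.01472.
|∇h| = √(0.02252² + 0.01472²) = 0.0269
Seepage velocity v = K·i/n = 280.0 × 0.0269 / 0.34 = 22.15 m/day.

22 m/day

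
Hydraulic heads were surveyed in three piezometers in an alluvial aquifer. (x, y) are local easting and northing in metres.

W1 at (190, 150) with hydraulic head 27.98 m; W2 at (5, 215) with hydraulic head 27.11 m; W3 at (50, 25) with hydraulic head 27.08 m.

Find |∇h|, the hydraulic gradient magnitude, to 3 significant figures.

0.00537

Taking W1 as reference: W2−W1 = (-185, 65, -0.87); W3−W1 = (-140, -125, -0.90).
Solve a·Δx + b·Δy = Δh: det = (-185)·(-125) − (-140)·65 = 32225.
∂h/∂x = [(-0.87)·(-125) − (-0.90)·65] / 32225 = +0.005190
∂h/∂y = [(-185)·(-0.90) − (-140)·(-0.87)] / 32225 = +0.001387
|∇h| = √(0.005190² + 0.001387²) = 0.005372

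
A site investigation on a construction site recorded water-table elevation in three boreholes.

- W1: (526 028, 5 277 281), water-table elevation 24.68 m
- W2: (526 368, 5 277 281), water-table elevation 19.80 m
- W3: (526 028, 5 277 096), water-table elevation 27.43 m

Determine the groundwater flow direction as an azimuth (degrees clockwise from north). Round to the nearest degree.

044°

∂h/∂x = (19.80 − 24.68) / (526368 − 526028) = -0.01435
∂h/∂y = (27.43 − 24.68) / (5277096 − 5277281) = -0.01486
Flow direction (−∇h) has components (+0.01435 E, +0.01486 N).
Azimuth = atan2(E, N) = atan2(+0.01435, +0.01486) = 44.0° ≈ 044°.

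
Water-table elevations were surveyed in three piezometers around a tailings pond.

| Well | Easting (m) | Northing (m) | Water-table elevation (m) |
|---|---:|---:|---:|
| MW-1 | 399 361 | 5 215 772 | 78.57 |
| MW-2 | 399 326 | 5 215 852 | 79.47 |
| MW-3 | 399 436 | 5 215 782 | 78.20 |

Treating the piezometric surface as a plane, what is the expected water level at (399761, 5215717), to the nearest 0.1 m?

75.7 m

Taking MW-1 as reference: MW-2−MW-1 = (-35, 80, +0.90); MW-3−MW-1 = (75, 10, -0.37).
Determinant of the coordinate differences = (-35)·10 − 75·80 = -6350.
∂h/∂x = [(+0.90)·10 − (-0.37)·80] / -6350 = -0.006079
∂h/∂y = [(-35)·(-0.37) − 75·(+0.90)] / -6350 = +0.008591
h(399761, 5215717) = 78.57 + (-0.006079)·(400) + (+0.008591)·(-55) = 78.57 -2.431 -0.472 = 75.666 m.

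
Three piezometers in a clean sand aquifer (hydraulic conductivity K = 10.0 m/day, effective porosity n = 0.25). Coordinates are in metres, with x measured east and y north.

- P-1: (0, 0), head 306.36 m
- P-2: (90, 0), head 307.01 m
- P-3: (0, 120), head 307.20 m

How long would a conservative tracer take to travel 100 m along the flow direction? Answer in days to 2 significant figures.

∂h/∂x = (307.01 − 306.36) / (90 − 0) = +0.007222
∂h/∂y = (307.20 − 306.36) / (120 − 0) = +0.007000
|∇h| = √(0.007222² + 0.007000²) = 0.01006
Seepage velocity v = K·i/n = 10.0 × 0.01006 / 0.25 = 0.4024 m/day.
t = 100 / 0.4024 = 248.5 days.

250 days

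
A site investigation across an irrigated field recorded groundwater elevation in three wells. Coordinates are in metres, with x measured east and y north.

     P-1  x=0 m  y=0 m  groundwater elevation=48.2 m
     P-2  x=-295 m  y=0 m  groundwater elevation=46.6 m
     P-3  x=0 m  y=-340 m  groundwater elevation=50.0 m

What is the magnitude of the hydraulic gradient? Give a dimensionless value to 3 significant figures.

∂h/∂x = (46.6 − 48.2) / (-295 − 0) = +0.005424
∂h/∂y = (50.0 − 48.2) / (-340 − 0) = -0.005294
|∇h| = √(0.005424² + -0.005294²) = 0.007579

0.00758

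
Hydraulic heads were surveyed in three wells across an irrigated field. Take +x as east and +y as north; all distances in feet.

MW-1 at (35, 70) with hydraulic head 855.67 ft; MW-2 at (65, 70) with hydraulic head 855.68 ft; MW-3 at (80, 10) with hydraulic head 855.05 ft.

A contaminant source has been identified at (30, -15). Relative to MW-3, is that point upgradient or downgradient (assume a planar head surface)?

downgradient

Taking MW-1 as reference: MW-2−MW-1 = (30, 0, +0.01); MW-3−MW-1 = (45, -60, -0.62).
Determinant of the coordinate differences = 30·(-60) − 45·0 = -1800.
∂h/∂x = [(+0.01)·(-60) − (-0.62)·0] / -1800 = +0.0003333
∂h/∂y = [30·(-0.62) − 45·(+0.01)] / -1800 = +0.01058
Head at (30, -15) = 855.67 + (+0.0003333)·(-5) + (+0.01058)·(-85) = 854.77 ft.
That is lower than the 855.05 ft at MW-3, so the point is downgradient.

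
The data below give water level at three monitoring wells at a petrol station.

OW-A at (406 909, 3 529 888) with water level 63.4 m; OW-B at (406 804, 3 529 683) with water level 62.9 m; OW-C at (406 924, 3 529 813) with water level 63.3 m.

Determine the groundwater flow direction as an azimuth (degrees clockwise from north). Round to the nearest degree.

223°

Taking OW-A as reference: OW-B−OW-A = (-105, -205, -0.5); OW-C−OW-A = (15, -75, -0.1).
Solve a·Δx + b·Δy = Δh: det = (-105)·(-75) − 15·(-205) = 10950.
∂h/∂x = [(-0.5)·(-75) − (-0.1)·(-205)] / 10950 = +0.001553
∂h/∂y = [(-105)·(-0.1) − 15·(-0.5)] / 10950 = +0.001644
Flow direction (−∇h) has components (-0.001553 E, -0.001644 N).
Azimuth = atan2(E, N) = atan2(-0.001553, -0.001644) = 223.4° ≈ 223°.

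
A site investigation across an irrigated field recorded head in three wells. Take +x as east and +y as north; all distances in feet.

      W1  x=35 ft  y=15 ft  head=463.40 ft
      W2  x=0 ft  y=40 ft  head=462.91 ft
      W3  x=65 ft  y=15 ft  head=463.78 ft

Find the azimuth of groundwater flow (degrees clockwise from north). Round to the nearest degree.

With h = a·x + b·y + c and W1 as origin, the differences give:
  (-35)·a + 25·b = -0.49
  30·a + 0·b = +0.38
Eliminate b (×0 and ×25, subtract): -750·a = -9.500 → a = ∂h/∂x = +0.01267
Back-substitute: b = ∂h/∂y = -0.001867.
Flow direction (−∇h) has components (-0.01267 E, +0.001867 N).
Azimuth = atan2(E, N) = atan2(-0.01267, +0.001867) = 278.4° ≈ 278°.

278°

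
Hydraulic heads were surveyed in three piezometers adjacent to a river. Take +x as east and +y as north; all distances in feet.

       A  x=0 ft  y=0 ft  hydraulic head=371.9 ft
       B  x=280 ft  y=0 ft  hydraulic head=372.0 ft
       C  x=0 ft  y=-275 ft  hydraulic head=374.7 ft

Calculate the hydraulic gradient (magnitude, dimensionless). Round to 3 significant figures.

0.0102

∂h/∂x = (372.0 − 371.9) / (280 − 0) = +0.0003571
∂h/∂y = (374.7 − 371.9) / (-275 − 0) = -0.01018
|∇h| = √(0.0003571² + -0.01018²) = 0.01019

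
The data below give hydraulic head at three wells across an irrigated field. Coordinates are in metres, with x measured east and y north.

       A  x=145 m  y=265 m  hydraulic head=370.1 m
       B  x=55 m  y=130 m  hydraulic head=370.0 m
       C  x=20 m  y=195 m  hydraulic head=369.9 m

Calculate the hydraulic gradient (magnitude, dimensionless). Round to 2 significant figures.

With h = a·x + b·y + c and A as origin, the differences give:
  (-90)·a + (-135)·b = -0.1
  (-125)·a + (-70)·b = -0.2
Eliminate b (×(-70) and ×(-135), subtract): -10575·a = -20.00 → a = ∂h/∂x = +0.001891
Back-substitute: b = ∂h/∂y = -0.0005201.
|∇h| = √(0.001891² + -0.0005201²) = 0.001961

0.0020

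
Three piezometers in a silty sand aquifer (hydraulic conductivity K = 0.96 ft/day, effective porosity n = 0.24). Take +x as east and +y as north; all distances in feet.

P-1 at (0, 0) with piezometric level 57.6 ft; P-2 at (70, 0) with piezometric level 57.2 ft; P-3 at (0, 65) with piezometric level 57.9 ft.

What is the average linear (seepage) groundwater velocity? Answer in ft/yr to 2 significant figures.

11 ft/yr

∂h/∂x = (57.2 − 57.6) / (70 − 0) = -0.005714
∂h/∂y = (57.9 − 57.6) / (65 − 0) = +0.004615
|∇h| = √(-0.005714² + 0.004615²) = 0.007345
Seepage velocity v = K·i/n = 0.96 × 0.007345 / 0.24 = 0.02938 ft/day = 10.73 ft/yr.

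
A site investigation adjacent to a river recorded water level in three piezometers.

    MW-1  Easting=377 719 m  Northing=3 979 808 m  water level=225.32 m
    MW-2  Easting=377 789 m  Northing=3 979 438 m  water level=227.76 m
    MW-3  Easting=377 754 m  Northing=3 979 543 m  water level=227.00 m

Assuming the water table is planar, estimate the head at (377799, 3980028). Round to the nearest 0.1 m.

Taking MW-1 as reference: MW-2−MW-1 = (70, -370, +2.44); MW-3−MW-1 = (35, -265, +1.68).
Solve a·Δx + b·Δy = Δh: det = 70·(-265) − 35·(-370) = -5600.
∂h/∂x = [(+2.44)·(-265) − (+1.68)·(-370)] / -5600 = +0.004464
∂h/∂y = [70·(+1.68) − 35·(+2.44)] / -5600 = -0.005750
h(377799, 3980028) = 225.32 + (+0.004464)·(80) + (-0.005750)·(220) = 225.32 +0.357 -1.265 = 224.412 m.

224.4 m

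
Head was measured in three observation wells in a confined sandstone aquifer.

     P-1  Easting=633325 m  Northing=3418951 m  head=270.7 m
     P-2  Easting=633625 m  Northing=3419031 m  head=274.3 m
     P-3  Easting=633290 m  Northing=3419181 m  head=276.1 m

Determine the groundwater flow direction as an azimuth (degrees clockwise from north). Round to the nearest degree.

With h = a·x + b·y + c and P-1 as origin, the differences give:
  300·a + 80·b = +3.6
  (-35)·a + 230·b = +5.4
Eliminate b (×230 and ×80, subtract): 71800·a = 396.00 → a = ∂h/∂x = +0.005515
Back-substitute: b = ∂h/∂y = +0.02432.
Flow direction (−∇h) has components (-0.005515 E, -0.02432 N).
Azimuth = atan2(E, N) = atan2(-0.005515, -0.02432) = 192.8° ≈ 193°.

193°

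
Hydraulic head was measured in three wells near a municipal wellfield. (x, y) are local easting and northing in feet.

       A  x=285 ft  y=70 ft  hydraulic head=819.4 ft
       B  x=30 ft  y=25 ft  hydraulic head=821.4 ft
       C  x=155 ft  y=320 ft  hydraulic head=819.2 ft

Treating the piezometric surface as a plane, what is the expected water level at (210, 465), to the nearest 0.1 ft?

Differences from A: to B (Δx, Δy, Δh) = (-255, -45, +2.0); to C = (-130, 250, -0.2).
Determinant of the coordinate differences = (-255)·250 − (-130)·(-45) = -69600.
∂h/∂x = [(+2.0)·250 − (-0.2)·(-45)] / -69600 = -0.007055
∂h/∂y = [(-255)·(-0.2) − (-130)·(+2.0)] / -69600 = -0.004468
h(210, 465) = 819.4 + (-0.007055)·(-75) + (-0.004468)·(395) = 819.4 +0.529 -1.765 = 818.164 ft.

818.2 ft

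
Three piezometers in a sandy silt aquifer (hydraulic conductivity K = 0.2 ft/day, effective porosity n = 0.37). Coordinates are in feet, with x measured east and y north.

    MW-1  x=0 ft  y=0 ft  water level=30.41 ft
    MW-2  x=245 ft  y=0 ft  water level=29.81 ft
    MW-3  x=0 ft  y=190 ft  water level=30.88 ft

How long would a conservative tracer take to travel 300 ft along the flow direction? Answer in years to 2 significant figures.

440 years

∂h/∂x = (29.81 − 30.41) / (245 − 0) = -0.002449
∂h/∂y = (30.88 − 30.41) / (190 − 0) = +0.002474
|∇h| = √(-0.002449² + 0.002474²) = 0.003481
Seepage velocity v = K·i/n = 0.2 × 0.003481 / 0.37 = 0.001882 ft/day.
t = 300 / 0.001882 = 1.594e+05 days = 436 years.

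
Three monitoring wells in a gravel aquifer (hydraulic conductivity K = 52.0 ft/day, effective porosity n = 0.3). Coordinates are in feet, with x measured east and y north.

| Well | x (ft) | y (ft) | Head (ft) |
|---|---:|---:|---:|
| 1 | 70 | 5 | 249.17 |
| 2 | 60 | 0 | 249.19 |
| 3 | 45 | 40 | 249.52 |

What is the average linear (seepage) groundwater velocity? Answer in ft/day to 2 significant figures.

Differences from 1: to 2 (Δx, Δy, Δh) = (-10, -5, +0.02); to 3 = (-25, 35, +0.35).
Determinant of the coordinate differences = (-10)·35 − (-25)·(-5) = -475.
∂h/∂x = [(+0.02)·35 − (+0.35)·(-5)] / -475 = -0.005158
∂h/∂y = [(-10)·(+0.35) − (-25)·(+0.02)] / -475 = +0.006316
|∇h| = √(-0.005158² + 0.006316²) = 0.008155
Seepage velocity v = K·i/n = 52.0 × 0.008155 / 0.3 = 1.414 ft/day.

1.4 ft/day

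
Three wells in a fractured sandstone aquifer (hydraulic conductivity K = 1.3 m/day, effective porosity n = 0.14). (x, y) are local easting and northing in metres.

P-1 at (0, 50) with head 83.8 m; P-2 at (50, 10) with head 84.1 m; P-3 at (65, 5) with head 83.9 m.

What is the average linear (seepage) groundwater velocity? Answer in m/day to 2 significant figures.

Differences from P-1: to P-2 (Δx, Δy, Δh) = (50, -40, +0.3); to P-3 = (65, -45, +0.1).
Determinant of the coordinate differences = 50·(-45) − 65·(-40) = 350.
∂h/∂x = [(+0.3)·(-45) − (+0.1)·(-40)] / 350 = -0.02714
∂h/∂y = [50·(+0.1) − 65·(+0.3)] / 350 = -0.04143
|∇h| = √(-0.02714² + -0.04143²) = 0.04953
Seepage velocity v = K·i/n = 1.3 × 0.04953 / 0.14 = 0.4599 m/day.

0.46 m/day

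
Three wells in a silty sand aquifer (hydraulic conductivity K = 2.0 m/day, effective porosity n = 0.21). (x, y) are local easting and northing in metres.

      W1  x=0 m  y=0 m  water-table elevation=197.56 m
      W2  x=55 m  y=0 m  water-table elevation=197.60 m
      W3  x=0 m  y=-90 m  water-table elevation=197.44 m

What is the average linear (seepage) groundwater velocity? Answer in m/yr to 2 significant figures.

5.3 m/yr

∂h/∂x = (197.60 − 197.56) / (55 − 0) = +0.0007273
∂h/∂y = (197.44 − 197.56) / (-90 − 0) = +0.001333
|∇h| = √(0.0007273² + 0.001333²) = 0.001519
Seepage velocity v = K·i/n = 2.0 × 0.001519 / 0.21 = 0.01447 m/day = 5.285 m/yr.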